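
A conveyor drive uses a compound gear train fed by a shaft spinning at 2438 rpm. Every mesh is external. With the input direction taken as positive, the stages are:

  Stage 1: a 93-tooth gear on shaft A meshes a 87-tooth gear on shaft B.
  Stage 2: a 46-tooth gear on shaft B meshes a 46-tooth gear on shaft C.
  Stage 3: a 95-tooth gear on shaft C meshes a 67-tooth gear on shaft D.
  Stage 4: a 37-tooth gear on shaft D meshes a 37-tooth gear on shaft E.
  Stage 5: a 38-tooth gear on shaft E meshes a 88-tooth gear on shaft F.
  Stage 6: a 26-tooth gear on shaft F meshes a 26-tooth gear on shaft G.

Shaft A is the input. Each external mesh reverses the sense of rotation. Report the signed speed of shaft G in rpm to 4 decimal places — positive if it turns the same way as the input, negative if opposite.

Stage 1 [93T→87T]: ω = 2438.0000×93/87 = 2606.1379 rpm, dir flips to −; running = −2606.1379
Stage 2 [46T→46T]: ω = 2606.1379×46/46 = 2606.1379 rpm, dir flips to +; running = +2606.1379
Stage 3 [95T→67T]: ω = 2606.1379×95/67 = 3695.2702 rpm, dir flips to −; running = −3695.2702
Stage 4 [37T→37T]: ω = 3695.2702×37/37 = 3695.2702 rpm, dir flips to +; running = +3695.2702
Stage 5 [38T→88T]: ω = 3695.2702×38/88 = 1595.6849 rpm, dir flips to −; running = −1595.6849
Stage 6 [26T→26T]: ω = 1595.6849×26/26 = 1595.6849 rpm, dir flips to +; running = +1595.6849

+1595.6849 rpm (same as input, |ω| = 1595.6849 rpm)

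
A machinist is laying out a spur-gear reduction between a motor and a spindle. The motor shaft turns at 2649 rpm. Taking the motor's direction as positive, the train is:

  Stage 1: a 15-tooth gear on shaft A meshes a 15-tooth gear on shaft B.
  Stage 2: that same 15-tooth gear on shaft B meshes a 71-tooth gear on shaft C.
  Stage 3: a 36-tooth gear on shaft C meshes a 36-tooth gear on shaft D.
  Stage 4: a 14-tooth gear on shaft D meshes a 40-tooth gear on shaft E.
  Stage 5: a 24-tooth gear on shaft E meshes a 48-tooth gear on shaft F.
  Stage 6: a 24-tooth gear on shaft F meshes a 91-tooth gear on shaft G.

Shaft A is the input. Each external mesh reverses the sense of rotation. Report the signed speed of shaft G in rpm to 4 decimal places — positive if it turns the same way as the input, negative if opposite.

+25.8299 rpm (same as input, |ω| = 25.8299 rpm)

Stage 1 [15T→15T]: ω = 2649.0000×15/15 = 2649.0000 rpm, dir flips to −; running = −2649.0000
Stage 2 [15T→71T]: ω = 2649.0000×15/71 = 559.6479 rpm, dir flips to +; running = +559.6479
Stage 3 [36T→36T]: ω = 559.6479×36/36 = 559.6479 rpm, dir flips to −; running = −559.6479
Stage 4 [14T→40T]: ω = 559.6479×14/40 = 195.8768 rpm, dir flips to +; running = +195.8768
Stage 5 [24T→48T]: ω = 195.8768×24/48 = 97.9384 rpm, dir flips to −; running = −97.9384
Stage 6 [24T→91T]: ω = 97.9384×24/91 = 25.8299 rpm, dir flips to +; running = +25.8299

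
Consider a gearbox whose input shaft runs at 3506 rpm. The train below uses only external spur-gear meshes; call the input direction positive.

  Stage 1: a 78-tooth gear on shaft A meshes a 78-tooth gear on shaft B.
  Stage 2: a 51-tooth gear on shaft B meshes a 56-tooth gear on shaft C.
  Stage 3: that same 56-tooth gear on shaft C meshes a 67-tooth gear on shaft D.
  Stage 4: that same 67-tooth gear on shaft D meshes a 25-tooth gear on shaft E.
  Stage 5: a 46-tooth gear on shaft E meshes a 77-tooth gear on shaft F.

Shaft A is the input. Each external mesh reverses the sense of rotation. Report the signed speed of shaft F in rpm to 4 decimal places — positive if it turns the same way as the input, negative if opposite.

-4272.7668 rpm (opposite to input, |ω| = 4272.7668 rpm)

Stage 1 [78T→78T]: ω = 3506.0000×78/78 = 3506.0000 rpm, dir flips to −; running = −3506.0000
Stage 2 [51T→56T]: ω = 3506.0000×51/56 = 3192.9643 rpm, dir flips to +; running = +3192.9643
Stage 3 [56T→67T]: ω = 3192.9643×56/67 = 2668.7463 rpm, dir flips to −; running = −2668.7463
Stage 4 [67T→25T]: ω = 2668.7463×67/25 = 7152.2400 rpm, dir flips to +; running = +7152.2400
Stage 5 [46T→77T]: ω = 7152.2400×46/77 = 4272.7668 rpm, dir flips to −; running = −4272.7668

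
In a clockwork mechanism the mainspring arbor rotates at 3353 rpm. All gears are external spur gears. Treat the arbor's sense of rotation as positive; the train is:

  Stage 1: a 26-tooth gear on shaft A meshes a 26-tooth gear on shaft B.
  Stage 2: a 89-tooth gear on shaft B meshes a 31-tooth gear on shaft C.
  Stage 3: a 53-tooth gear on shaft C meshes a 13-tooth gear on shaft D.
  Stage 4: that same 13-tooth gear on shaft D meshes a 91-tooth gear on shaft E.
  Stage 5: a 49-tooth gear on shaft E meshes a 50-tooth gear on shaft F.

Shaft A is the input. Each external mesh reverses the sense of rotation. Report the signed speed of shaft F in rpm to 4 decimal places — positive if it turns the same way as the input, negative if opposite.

-5494.4271 rpm (opposite to input, |ω| = 5494.4271 rpm)

Stage 1 [26T→26T]: ω = 3353.0000×26/26 = 3353.0000 rpm, dir flips to −; running = −3353.0000
Stage 2 [89T→31T]: ω = 3353.0000×89/31 = 9626.3548 rpm, dir flips to +; running = +9626.3548
Stage 3 [53T→13T]: ω = 9626.3548×53/13 = 39245.9082 rpm, dir flips to −; running = −39245.9082
Stage 4 [13T→91T]: ω = 39245.9082×13/91 = 5606.5583 rpm, dir flips to +; running = +5606.5583
Stage 5 [49T→50T]: ω = 5606.5583×49/50 = 5494.4271 rpm, dir flips to −; running = −5494.4271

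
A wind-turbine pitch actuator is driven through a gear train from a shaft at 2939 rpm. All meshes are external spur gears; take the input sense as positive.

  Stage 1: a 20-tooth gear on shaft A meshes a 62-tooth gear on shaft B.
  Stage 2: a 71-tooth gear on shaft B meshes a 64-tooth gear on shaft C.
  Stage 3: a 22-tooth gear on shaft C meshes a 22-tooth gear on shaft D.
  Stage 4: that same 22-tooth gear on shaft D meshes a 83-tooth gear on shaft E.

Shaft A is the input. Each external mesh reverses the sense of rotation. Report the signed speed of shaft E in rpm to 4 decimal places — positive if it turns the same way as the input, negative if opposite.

Stage 1 [20T→62T]: ω = 2939.0000×20/62 = 948.0645 rpm, dir flips to −; running = −948.0645
Stage 2 [71T→64T]: ω = 948.0645×71/64 = 1051.7591 rpm, dir flips to +; running = +1051.7591
Stage 3 [22T→22T]: ω = 1051.7591×22/22 = 1051.7591 rpm, dir flips to −; running = −1051.7591
Stage 4 [22T→83T]: ω = 1051.7591×22/83 = 278.7795 rpm, dir flips to +; running = +278.7795

+278.7795 rpm (same as input, |ω| = 278.7795 rpm)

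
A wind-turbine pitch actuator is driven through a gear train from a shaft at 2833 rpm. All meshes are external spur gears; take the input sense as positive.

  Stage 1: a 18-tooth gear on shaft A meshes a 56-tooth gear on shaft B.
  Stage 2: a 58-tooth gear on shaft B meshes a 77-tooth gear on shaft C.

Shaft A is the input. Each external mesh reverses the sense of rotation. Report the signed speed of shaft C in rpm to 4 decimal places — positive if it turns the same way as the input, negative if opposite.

+685.9119 rpm (same as input, |ω| = 685.9119 rpm)

Stage 1 [18T→56T]: ω = 2833.0000×18/56 = 910.6071 rpm, dir flips to −; running = −910.6071
Stage 2 [58T→77T]: ω = 910.6071×58/77 = 685.9119 rpm, dir flips to +; running = +685.9119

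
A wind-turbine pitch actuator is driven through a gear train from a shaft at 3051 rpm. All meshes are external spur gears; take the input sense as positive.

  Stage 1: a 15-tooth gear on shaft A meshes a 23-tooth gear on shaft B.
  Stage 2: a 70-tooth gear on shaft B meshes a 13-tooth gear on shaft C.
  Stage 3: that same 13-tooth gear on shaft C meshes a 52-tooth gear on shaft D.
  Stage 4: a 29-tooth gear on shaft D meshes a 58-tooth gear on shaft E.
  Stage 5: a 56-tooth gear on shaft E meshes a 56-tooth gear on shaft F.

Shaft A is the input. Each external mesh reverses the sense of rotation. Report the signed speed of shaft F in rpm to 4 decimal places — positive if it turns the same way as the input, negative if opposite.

-1339.2768 rpm (opposite to input, |ω| = 1339.2768 rpm)

Stage 1 [15T→23T]: ω = 3051.0000×15/23 = 1989.7826 rpm, dir flips to −; running = −1989.7826
Stage 2 [70T→13T]: ω = 1989.7826×70/13 = 10714.2140 rpm, dir flips to +; running = +10714.2140
Stage 3 [13T→52T]: ω = 10714.2140×13/52 = 2678.5535 rpm, dir flips to −; running = −2678.5535
Stage 4 [29T→58T]: ω = 2678.5535×29/58 = 1339.2768 rpm, dir flips to +; running = +1339.2768
Stage 5 [56T→56T]: ω = 1339.2768×56/56 = 1339.2768 rpm, dir flips to −; running = −1339.2768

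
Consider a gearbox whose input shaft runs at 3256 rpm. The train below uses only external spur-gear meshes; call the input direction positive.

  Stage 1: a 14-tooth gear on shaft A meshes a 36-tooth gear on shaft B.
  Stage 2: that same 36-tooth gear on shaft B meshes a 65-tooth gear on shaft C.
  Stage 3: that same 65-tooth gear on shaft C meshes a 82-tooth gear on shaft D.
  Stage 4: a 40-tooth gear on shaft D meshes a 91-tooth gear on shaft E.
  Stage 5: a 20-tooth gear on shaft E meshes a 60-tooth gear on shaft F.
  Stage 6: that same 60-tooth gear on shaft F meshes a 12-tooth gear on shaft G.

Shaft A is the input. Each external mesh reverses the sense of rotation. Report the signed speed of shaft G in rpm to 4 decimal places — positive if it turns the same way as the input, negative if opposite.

+407.2545 rpm (same as input, |ω| = 407.2545 rpm)

Stage 1 [14T→36T]: ω = 3256.0000×14/36 = 1266.2222 rpm, dir flips to −; running = −1266.2222
Stage 2 [36T→65T]: ω = 1266.2222×36/65 = 701.2923 rpm, dir flips to +; running = +701.2923
Stage 3 [65T→82T]: ω = 701.2923×65/82 = 555.9024 rpm, dir flips to −; running = −555.9024
Stage 4 [40T→91T]: ω = 555.9024×40/91 = 244.3527 rpm, dir flips to +; running = +244.3527
Stage 5 [20T→60T]: ω = 244.3527×20/60 = 81.4509 rpm, dir flips to −; running = −81.4509
Stage 6 [60T→12T]: ω = 81.4509×60/12 = 407.2545 rpm, dir flips to +; running = +407.2545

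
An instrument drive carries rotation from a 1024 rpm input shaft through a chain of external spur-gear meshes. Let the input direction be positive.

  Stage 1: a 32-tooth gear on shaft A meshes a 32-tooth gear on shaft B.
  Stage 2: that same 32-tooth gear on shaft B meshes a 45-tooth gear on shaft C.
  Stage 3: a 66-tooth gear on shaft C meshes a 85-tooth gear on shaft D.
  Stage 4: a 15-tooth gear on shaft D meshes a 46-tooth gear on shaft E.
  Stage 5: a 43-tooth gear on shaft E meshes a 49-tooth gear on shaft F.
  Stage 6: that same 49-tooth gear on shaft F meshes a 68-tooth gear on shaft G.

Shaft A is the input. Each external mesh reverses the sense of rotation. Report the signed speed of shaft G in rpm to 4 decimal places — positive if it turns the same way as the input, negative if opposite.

Stage 1 [32T→32T]: ω = 1024.0000×32/32 = 1024.0000 rpm, dir flips to −; running = −1024.0000
Stage 2 [32T→45T]: ω = 1024.0000×32/45 = 728.1778 rpm, dir flips to +; running = +728.1778
Stage 3 [66T→85T]: ω = 728.1778×66/85 = 565.4086 rpm, dir flips to −; running = −565.4086
Stage 4 [15T→46T]: ω = 565.4086×15/46 = 184.3724 rpm, dir flips to +; running = +184.3724
Stage 5 [43T→49T]: ω = 184.3724×43/49 = 161.7962 rpm, dir flips to −; running = −161.7962
Stage 6 [49T→68T]: ω = 161.7962×49/68 = 116.5884 rpm, dir flips to +; running = +116.5884

+116.5884 rpm (same as input, |ω| = 116.5884 rpm)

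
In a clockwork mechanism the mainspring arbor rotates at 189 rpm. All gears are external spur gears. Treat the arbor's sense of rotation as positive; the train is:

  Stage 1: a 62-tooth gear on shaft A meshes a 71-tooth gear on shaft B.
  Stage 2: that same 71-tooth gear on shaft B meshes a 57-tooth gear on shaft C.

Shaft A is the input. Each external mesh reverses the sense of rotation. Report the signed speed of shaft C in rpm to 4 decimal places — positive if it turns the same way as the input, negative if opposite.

+205.5789 rpm (same as input, |ω| = 205.5789 rpm)

Stage 1 [62T→71T]: ω = 189.0000×62/71 = 165.0423 rpm, dir flips to −; running = −165.0423
Stage 2 [71T→57T]: ω = 165.0423×71/57 = 205.5789 rpm, dir flips to +; running = +205.5789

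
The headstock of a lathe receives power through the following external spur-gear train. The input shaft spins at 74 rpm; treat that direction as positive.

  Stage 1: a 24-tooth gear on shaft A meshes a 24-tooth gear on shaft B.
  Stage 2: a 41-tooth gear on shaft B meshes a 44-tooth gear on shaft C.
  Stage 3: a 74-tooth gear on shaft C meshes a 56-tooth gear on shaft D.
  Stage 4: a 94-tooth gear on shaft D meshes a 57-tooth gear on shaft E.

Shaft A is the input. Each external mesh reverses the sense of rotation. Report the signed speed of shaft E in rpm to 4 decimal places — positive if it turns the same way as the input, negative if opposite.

Stage 1 [24T→24T]: ω = 74.0000×24/24 = 74.0000 rpm, dir flips to −; running = −74.0000
Stage 2 [41T→44T]: ω = 74.0000×41/44 = 68.9545 rpm, dir flips to +; running = +68.9545
Stage 3 [74T→56T]: ω = 68.9545×74/56 = 91.1185 rpm, dir flips to −; running = −91.1185
Stage 4 [94T→57T]: ω = 91.1185×94/57 = 150.2656 rpm, dir flips to +; running = +150.2656

+150.2656 rpm (same as input, |ω| = 150.2656 rpm)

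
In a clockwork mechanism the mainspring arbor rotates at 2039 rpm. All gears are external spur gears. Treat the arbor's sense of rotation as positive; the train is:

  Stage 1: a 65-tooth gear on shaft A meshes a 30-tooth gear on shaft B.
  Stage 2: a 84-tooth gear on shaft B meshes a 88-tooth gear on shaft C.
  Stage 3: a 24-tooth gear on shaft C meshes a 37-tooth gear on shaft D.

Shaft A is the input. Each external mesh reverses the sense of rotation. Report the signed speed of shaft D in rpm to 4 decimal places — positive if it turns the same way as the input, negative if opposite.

-2735.3661 rpm (opposite to input, |ω| = 2735.3661 rpm)

Stage 1 [65T→30T]: ω = 2039.0000×65/30 = 4417.8333 rpm, dir flips to −; running = −4417.8333
Stage 2 [84T→88T]: ω = 4417.8333×84/88 = 4217.0227 rpm, dir flips to +; running = +4217.0227
Stage 3 [24T→37T]: ω = 4217.0227×24/37 = 2735.3661 rpm, dir flips to −; running = −2735.3661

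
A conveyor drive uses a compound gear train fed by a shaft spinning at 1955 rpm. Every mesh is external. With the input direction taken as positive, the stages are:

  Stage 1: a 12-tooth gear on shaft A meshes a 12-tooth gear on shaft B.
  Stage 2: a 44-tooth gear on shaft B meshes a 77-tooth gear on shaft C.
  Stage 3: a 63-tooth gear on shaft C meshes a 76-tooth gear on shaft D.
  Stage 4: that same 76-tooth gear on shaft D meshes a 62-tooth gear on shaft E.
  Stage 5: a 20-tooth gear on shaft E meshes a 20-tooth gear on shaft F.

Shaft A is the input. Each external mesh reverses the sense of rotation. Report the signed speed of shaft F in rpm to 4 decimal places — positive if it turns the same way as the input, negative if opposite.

-1135.1613 rpm (opposite to input, |ω| = 1135.1613 rpm)

Stage 1 [12T→12T]: ω = 1955.0000×12/12 = 1955.0000 rpm, dir flips to −; running = −1955.0000
Stage 2 [44T→77T]: ω = 1955.0000×44/77 = 1117.1429 rpm, dir flips to +; running = +1117.1429
Stage 3 [63T→76T]: ω = 1117.1429×63/76 = 926.0526 rpm, dir flips to −; running = −926.0526
Stage 4 [76T→62T]: ω = 926.0526×76/62 = 1135.1613 rpm, dir flips to +; running = +1135.1613
Stage 5 [20T→20T]: ω = 1135.1613×20/20 = 1135.1613 rpm, dir flips to −; running = −1135.1613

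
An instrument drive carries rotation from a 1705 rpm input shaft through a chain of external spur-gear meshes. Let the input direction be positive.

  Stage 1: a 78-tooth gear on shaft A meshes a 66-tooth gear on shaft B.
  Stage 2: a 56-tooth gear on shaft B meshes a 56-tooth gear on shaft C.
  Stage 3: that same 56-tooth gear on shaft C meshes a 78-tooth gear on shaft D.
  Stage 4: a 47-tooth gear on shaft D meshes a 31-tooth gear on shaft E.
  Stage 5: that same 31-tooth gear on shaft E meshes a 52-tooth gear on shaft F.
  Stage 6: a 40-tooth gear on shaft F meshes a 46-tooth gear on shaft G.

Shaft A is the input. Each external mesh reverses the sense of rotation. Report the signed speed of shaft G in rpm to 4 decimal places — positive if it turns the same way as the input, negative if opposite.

+1137.0123 rpm (same as input, |ω| = 1137.0123 rpm)

Stage 1 [78T→66T]: ω = 1705.0000×78/66 = 2015.0000 rpm, dir flips to −; running = −2015.0000
Stage 2 [56T→56T]: ω = 2015.0000×56/56 = 2015.0000 rpm, dir flips to +; running = +2015.0000
Stage 3 [56T→78T]: ω = 2015.0000×56/78 = 1446.6667 rpm, dir flips to −; running = −1446.6667
Stage 4 [47T→31T]: ω = 1446.6667×47/31 = 2193.3333 rpm, dir flips to +; running = +2193.3333
Stage 5 [31T→52T]: ω = 2193.3333×31/52 = 1307.5641 rpm, dir flips to −; running = −1307.5641
Stage 6 [40T→46T]: ω = 1307.5641×40/46 = 1137.0123 rpm, dir flips to +; running = +1137.0123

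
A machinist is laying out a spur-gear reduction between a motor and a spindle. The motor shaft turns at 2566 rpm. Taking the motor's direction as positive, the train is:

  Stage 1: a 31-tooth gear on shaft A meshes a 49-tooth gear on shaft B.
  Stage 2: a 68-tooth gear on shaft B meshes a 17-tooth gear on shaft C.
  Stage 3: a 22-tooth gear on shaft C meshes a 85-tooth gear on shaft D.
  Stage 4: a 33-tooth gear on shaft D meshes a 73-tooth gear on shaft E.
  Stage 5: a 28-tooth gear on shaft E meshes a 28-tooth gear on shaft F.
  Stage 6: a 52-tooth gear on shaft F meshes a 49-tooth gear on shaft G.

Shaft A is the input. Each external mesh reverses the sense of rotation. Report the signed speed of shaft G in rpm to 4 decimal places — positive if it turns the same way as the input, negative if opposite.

Stage 1 [31T→49T]: ω = 2566.0000×31/49 = 1623.3878 rpm, dir flips to −; running = −1623.3878
Stage 2 [68T→17T]: ω = 1623.3878×68/17 = 6493.5510 rpm, dir flips to +; running = +6493.5510
Stage 3 [22T→85T]: ω = 6493.5510×22/85 = 1680.6838 rpm, dir flips to −; running = −1680.6838
Stage 4 [33T→73T]: ω = 1680.6838×33/73 = 759.7612 rpm, dir flips to +; running = +759.7612
Stage 5 [28T→28T]: ω = 759.7612×28/28 = 759.7612 rpm, dir flips to −; running = −759.7612
Stage 6 [52T→49T]: ω = 759.7612×52/49 = 806.2772 rpm, dir flips to +; running = +806.2772

+806.2772 rpm (same as input, |ω| = 806.2772 rpm)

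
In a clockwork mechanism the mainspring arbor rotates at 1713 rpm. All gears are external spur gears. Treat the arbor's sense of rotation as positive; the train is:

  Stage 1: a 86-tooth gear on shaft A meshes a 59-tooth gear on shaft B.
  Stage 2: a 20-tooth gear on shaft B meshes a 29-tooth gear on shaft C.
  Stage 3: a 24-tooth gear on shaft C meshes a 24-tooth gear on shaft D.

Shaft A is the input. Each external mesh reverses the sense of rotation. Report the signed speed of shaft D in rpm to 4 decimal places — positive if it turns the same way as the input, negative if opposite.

Stage 1 [86T→59T]: ω = 1713.0000×86/59 = 2496.9153 rpm, dir flips to −; running = −2496.9153
Stage 2 [20T→29T]: ω = 2496.9153×20/29 = 1722.0105 rpm, dir flips to +; running = +1722.0105
Stage 3 [24T→24T]: ω = 1722.0105×24/24 = 1722.0105 rpm, dir flips to −; running = −1722.0105

-1722.0105 rpm (opposite to input, |ω| = 1722.0105 rpm)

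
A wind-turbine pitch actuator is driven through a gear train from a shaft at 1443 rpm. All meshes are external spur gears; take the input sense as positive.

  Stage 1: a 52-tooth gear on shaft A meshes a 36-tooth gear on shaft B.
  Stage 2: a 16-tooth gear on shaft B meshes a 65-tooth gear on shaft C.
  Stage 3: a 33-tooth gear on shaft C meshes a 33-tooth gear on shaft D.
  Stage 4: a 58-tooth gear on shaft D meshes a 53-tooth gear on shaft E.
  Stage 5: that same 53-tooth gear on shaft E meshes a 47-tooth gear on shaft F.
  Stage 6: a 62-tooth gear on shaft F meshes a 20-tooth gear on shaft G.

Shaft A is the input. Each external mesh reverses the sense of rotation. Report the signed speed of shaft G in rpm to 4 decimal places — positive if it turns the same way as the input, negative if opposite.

+1962.7529 rpm (same as input, |ω| = 1962.7529 rpm)

Stage 1 [52T→36T]: ω = 1443.0000×52/36 = 2084.3333 rpm, dir flips to −; running = −2084.3333
Stage 2 [16T→65T]: ω = 2084.3333×16/65 = 513.0667 rpm, dir flips to +; running = +513.0667
Stage 3 [33T→33T]: ω = 513.0667×33/33 = 513.0667 rpm, dir flips to −; running = −513.0667
Stage 4 [58T→53T]: ω = 513.0667×58/53 = 561.4692 rpm, dir flips to +; running = +561.4692
Stage 5 [53T→47T]: ω = 561.4692×53/47 = 633.1461 rpm, dir flips to −; running = −633.1461
Stage 6 [62T→20T]: ω = 633.1461×62/20 = 1962.7529 rpm, dir flips to +; running = +1962.7529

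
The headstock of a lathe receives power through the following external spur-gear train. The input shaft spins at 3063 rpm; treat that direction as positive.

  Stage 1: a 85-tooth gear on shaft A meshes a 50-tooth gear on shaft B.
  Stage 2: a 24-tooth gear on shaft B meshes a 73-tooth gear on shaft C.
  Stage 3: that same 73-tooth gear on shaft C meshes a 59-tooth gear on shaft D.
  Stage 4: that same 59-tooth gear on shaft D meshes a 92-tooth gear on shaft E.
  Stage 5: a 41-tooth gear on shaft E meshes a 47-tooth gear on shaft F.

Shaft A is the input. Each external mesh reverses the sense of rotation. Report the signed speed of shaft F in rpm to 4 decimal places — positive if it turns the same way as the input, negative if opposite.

Stage 1 [85T→50T]: ω = 3063.0000×85/50 = 5207.1000 rpm, dir flips to −; running = −5207.1000
Stage 2 [24T→73T]: ω = 5207.1000×24/73 = 1711.9233 rpm, dir flips to +; running = +1711.9233
Stage 3 [73T→59T]: ω = 1711.9233×73/59 = 2118.1424 rpm, dir flips to −; running = −2118.1424
Stage 4 [59T→92T]: ω = 2118.1424×59/92 = 1358.3739 rpm, dir flips to +; running = +1358.3739
Stage 5 [41T→47T]: ω = 1358.3739×41/47 = 1184.9645 rpm, dir flips to −; running = −1184.9645

-1184.9645 rpm (opposite to input, |ω| = 1184.9645 rpm)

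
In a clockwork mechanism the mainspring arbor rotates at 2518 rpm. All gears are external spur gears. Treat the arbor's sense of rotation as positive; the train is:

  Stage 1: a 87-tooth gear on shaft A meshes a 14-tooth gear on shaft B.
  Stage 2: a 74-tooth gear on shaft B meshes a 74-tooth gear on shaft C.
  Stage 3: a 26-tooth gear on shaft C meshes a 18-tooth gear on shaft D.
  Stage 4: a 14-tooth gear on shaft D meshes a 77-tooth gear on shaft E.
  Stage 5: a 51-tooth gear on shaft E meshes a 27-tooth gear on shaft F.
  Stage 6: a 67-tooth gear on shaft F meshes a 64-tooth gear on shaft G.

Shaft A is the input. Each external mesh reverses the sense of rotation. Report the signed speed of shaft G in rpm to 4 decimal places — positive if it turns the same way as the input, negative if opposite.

+8126.1781 rpm (same as input, |ω| = 8126.1781 rpm)

Stage 1 [87T→14T]: ω = 2518.0000×87/14 = 15647.5714 rpm, dir flips to −; running = −15647.5714
Stage 2 [74T→74T]: ω = 15647.5714×74/74 = 15647.5714 rpm, dir flips to +; running = +15647.5714
Stage 3 [26T→18T]: ω = 15647.5714×26/18 = 22602.0476 rpm, dir flips to −; running = −22602.0476
Stage 4 [14T→77T]: ω = 22602.0476×14/77 = 4109.4632 rpm, dir flips to +; running = +4109.4632
Stage 5 [51T→27T]: ω = 4109.4632×51/27 = 7762.3194 rpm, dir flips to −; running = −7762.3194
Stage 6 [67T→64T]: ω = 7762.3194×67/64 = 8126.1781 rpm, dir flips to +; running = +8126.1781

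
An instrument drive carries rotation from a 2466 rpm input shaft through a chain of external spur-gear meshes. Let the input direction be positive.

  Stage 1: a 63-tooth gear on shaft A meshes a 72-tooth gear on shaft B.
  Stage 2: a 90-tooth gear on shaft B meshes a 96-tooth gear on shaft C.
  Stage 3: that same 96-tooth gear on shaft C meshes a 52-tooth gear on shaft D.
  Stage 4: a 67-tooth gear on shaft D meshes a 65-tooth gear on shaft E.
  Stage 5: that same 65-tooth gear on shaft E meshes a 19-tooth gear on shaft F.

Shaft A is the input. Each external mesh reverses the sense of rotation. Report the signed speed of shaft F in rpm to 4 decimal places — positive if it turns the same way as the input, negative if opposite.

-13169.2637 rpm (opposite to input, |ω| = 13169.2637 rpm)

Stage 1 [63T→72T]: ω = 2466.0000×63/72 = 2157.7500 rpm, dir flips to −; running = −2157.7500
Stage 2 [90T→96T]: ω = 2157.7500×90/96 = 2022.8906 rpm, dir flips to +; running = +2022.8906
Stage 3 [96T→52T]: ω = 2022.8906×96/52 = 3734.5673 rpm, dir flips to −; running = −3734.5673
Stage 4 [67T→65T]: ω = 3734.5673×67/65 = 3849.4771 rpm, dir flips to +; running = +3849.4771
Stage 5 [65T→19T]: ω = 3849.4771×65/19 = 13169.2637 rpm, dir flips to −; running = −13169.2637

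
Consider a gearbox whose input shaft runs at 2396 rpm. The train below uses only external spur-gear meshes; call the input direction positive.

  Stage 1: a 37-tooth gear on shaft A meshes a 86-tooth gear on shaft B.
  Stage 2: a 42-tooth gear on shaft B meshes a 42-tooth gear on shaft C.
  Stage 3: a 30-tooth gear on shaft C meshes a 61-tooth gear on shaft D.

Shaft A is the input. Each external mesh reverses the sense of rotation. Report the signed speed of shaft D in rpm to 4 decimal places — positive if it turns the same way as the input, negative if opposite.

Stage 1 [37T→86T]: ω = 2396.0000×37/86 = 1030.8372 rpm, dir flips to −; running = −1030.8372
Stage 2 [42T→42T]: ω = 1030.8372×42/42 = 1030.8372 rpm, dir flips to +; running = +1030.8372
Stage 3 [30T→61T]: ω = 1030.8372×30/61 = 506.9691 rpm, dir flips to −; running = −506.9691

-506.9691 rpm (opposite to input, |ω| = 506.9691 rpm)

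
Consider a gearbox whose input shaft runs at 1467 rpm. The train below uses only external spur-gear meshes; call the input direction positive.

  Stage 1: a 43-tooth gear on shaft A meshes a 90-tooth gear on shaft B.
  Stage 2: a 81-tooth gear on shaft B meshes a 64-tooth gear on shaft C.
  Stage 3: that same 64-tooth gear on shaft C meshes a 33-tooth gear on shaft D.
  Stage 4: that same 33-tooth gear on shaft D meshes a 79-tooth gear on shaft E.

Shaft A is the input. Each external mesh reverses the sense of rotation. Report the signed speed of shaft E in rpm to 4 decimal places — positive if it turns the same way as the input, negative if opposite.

+718.6443 rpm (same as input, |ω| = 718.6443 rpm)

Stage 1 [43T→90T]: ω = 1467.0000×43/90 = 700.9000 rpm, dir flips to −; running = −700.9000
Stage 2 [81T→64T]: ω = 700.9000×81/64 = 887.0766 rpm, dir flips to +; running = +887.0766
Stage 3 [64T→33T]: ω = 887.0766×64/33 = 1720.3909 rpm, dir flips to −; running = −1720.3909
Stage 4 [33T→79T]: ω = 1720.3909×33/79 = 718.6443 rpm, dir flips to +; running = +718.6443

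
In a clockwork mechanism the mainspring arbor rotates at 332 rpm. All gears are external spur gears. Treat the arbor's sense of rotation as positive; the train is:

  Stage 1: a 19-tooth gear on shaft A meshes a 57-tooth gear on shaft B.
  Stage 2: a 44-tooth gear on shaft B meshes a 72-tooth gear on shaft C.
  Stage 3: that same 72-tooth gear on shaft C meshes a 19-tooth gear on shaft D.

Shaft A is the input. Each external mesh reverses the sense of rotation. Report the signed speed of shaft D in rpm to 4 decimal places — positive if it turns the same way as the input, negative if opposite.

-256.2807 rpm (opposite to input, |ω| = 256.2807 rpm)

Stage 1 [19T→57T]: ω = 332.0000×19/57 = 110.6667 rpm, dir flips to −; running = −110.6667
Stage 2 [44T→72T]: ω = 110.6667×44/72 = 67.6296 rpm, dir flips to +; running = +67.6296
Stage 3 [72T→19T]: ω = 67.6296×72/19 = 256.2807 rpm, dir flips to −; running = −256.2807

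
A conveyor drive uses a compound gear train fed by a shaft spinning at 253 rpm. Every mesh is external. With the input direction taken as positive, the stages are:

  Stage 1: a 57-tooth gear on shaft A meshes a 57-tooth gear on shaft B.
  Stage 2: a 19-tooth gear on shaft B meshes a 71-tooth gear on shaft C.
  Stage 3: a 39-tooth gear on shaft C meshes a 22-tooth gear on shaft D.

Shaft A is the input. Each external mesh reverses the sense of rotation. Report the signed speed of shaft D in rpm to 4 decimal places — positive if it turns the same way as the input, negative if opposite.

Stage 1 [57T→57T]: ω = 253.0000×57/57 = 253.0000 rpm, dir flips to −; running = −253.0000
Stage 2 [19T→71T]: ω = 253.0000×19/71 = 67.7042 rpm, dir flips to +; running = +67.7042
Stage 3 [39T→22T]: ω = 67.7042×39/22 = 120.0211 rpm, dir flips to −; running = −120.0211

-120.0211 rpm (opposite to input, |ω| = 120.0211 rpm)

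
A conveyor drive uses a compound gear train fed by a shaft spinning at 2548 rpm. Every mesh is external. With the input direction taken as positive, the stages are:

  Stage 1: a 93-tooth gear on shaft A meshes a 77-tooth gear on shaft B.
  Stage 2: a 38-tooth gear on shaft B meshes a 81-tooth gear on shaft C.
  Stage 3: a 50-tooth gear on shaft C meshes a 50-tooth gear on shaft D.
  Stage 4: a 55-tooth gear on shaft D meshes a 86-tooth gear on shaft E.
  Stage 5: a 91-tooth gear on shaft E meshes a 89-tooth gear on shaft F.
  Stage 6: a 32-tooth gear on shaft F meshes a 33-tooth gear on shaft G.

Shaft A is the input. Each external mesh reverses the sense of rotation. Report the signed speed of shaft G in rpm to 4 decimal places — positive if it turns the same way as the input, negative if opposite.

+915.4653 rpm (same as input, |ω| = 915.4653 rpm)

Stage 1 [93T→77T]: ω = 2548.0000×93/77 = 3077.4545 rpm, dir flips to −; running = −3077.4545
Stage 2 [38T→81T]: ω = 3077.4545×38/81 = 1443.7441 rpm, dir flips to +; running = +1443.7441
Stage 3 [50T→50T]: ω = 1443.7441×50/50 = 1443.7441 rpm, dir flips to −; running = −1443.7441
Stage 4 [55T→86T]: ω = 1443.7441×55/86 = 923.3247 rpm, dir flips to +; running = +923.3247
Stage 5 [91T→89T]: ω = 923.3247×91/89 = 944.0736 rpm, dir flips to −; running = −944.0736
Stage 6 [32T→33T]: ω = 944.0736×32/33 = 915.4653 rpm, dir flips to +; running = +915.4653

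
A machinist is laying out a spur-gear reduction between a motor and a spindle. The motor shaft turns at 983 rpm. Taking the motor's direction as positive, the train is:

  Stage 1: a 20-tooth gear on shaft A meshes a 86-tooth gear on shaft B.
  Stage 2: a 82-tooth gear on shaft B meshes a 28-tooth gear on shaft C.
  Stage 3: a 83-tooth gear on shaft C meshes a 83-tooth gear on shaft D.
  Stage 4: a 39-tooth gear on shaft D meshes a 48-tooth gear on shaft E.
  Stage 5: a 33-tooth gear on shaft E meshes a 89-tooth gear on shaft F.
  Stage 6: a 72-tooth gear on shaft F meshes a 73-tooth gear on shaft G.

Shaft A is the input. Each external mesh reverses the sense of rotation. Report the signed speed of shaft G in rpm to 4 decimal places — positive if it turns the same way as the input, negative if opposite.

Stage 1 [20T→86T]: ω = 983.0000×20/86 = 228.6047 rpm, dir flips to −; running = −228.6047
Stage 2 [82T→28T]: ω = 228.6047×82/28 = 669.4850 rpm, dir flips to +; running = +669.4850
Stage 3 [83T→83T]: ω = 669.4850×83/83 = 669.4850 rpm, dir flips to −; running = −669.4850
Stage 4 [39T→48T]: ω = 669.4850×39/48 = 543.9566 rpm, dir flips to +; running = +543.9566
Stage 5 [33T→89T]: ω = 543.9566×33/89 = 201.6918 rpm, dir flips to −; running = −201.6918
Stage 6 [72T→73T]: ω = 201.6918×72/73 = 198.9289 rpm, dir flips to +; running = +198.9289

+198.9289 rpm (same as input, |ω| = 198.9289 rpm)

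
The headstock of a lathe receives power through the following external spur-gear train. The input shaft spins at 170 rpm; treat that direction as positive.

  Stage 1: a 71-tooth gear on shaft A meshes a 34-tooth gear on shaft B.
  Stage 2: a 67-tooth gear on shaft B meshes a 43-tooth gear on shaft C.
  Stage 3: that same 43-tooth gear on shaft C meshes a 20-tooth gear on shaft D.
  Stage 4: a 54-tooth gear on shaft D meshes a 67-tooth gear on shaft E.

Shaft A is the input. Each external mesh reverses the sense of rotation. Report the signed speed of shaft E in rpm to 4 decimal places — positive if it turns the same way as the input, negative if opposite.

+958.5000 rpm (same as input, |ω| = 958.5000 rpm)

Stage 1 [71T→34T]: ω = 170.0000×71/34 = 355.0000 rpm, dir flips to −; running = −355.0000
Stage 2 [67T→43T]: ω = 355.0000×67/43 = 553.1395 rpm, dir flips to +; running = +553.1395
Stage 3 [43T→20T]: ω = 553.1395×43/20 = 1189.2500 rpm, dir flips to −; running = −1189.2500
Stage 4 [54T→67T]: ω = 1189.2500×54/67 = 958.5000 rpm, dir flips to +; running = +958.5000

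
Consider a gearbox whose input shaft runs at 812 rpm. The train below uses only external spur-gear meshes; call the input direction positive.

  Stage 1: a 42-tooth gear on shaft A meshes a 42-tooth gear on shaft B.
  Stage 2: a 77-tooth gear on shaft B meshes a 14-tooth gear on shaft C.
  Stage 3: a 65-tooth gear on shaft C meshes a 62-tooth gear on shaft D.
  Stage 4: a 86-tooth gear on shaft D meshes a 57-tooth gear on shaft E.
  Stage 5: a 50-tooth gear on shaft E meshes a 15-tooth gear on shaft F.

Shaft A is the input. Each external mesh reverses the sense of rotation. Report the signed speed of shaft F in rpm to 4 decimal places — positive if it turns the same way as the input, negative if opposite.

-23547.3873 rpm (opposite to input, |ω| = 23547.3873 rpm)

Stage 1 [42T→42T]: ω = 812.0000×42/42 = 812.0000 rpm, dir flips to −; running = −812.0000
Stage 2 [77T→14T]: ω = 812.0000×77/14 = 4466.0000 rpm, dir flips to +; running = +4466.0000
Stage 3 [65T→62T]: ω = 4466.0000×65/62 = 4682.0968 rpm, dir flips to −; running = −4682.0968
Stage 4 [86T→57T]: ω = 4682.0968×86/57 = 7064.2162 rpm, dir flips to +; running = +7064.2162
Stage 5 [50T→15T]: ω = 7064.2162×50/15 = 23547.3873 rpm, dir flips to −; running = −23547.3873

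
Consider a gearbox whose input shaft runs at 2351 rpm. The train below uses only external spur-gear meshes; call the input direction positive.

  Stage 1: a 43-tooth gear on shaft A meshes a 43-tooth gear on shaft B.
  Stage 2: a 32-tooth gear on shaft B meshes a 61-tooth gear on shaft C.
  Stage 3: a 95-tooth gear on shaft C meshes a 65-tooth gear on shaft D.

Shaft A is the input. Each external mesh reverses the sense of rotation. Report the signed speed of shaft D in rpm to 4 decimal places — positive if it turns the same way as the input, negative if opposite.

-1802.5322 rpm (opposite to input, |ω| = 1802.5322 rpm)

Stage 1 [43T→43T]: ω = 2351.0000×43/43 = 2351.0000 rpm, dir flips to −; running = −2351.0000
Stage 2 [32T→61T]: ω = 2351.0000×32/61 = 1233.3115 rpm, dir flips to +; running = +1233.3115
Stage 3 [95T→65T]: ω = 1233.3115×95/65 = 1802.5322 rpm, dir flips to −; running = −1802.5322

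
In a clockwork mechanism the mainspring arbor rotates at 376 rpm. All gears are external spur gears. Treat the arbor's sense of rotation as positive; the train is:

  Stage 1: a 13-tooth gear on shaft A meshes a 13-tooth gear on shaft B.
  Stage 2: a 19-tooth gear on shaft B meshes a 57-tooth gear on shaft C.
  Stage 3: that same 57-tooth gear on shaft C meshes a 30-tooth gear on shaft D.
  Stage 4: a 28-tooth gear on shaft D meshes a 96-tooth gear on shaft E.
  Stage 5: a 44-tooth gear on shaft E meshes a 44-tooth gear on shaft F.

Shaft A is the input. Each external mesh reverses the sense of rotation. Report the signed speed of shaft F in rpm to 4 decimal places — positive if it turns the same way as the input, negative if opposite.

Stage 1 [13T→13T]: ω = 376.0000×13/13 = 376.0000 rpm, dir flips to −; running = −376.0000
Stage 2 [19T→57T]: ω = 376.0000×19/57 = 125.3333 rpm, dir flips to +; running = +125.3333
Stage 3 [57T→30T]: ω = 125.3333×57/30 = 238.1333 rpm, dir flips to −; running = −238.1333
Stage 4 [28T→96T]: ω = 238.1333×28/96 = 69.4556 rpm, dir flips to +; running = +69.4556
Stage 5 [44T→44T]: ω = 69.4556×44/44 = 69.4556 rpm, dir flips to −; running = −69.4556

-69.4556 rpm (opposite to input, |ω| = 69.4556 rpm)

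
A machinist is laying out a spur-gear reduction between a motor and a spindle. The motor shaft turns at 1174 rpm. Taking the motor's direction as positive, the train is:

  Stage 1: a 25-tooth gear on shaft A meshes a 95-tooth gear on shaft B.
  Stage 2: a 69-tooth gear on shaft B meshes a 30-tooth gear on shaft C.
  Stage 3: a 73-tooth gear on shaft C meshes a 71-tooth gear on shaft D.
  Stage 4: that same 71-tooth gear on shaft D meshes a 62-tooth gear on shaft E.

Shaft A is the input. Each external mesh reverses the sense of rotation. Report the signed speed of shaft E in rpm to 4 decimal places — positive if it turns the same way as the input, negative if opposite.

Stage 1 [25T→95T]: ω = 1174.0000×25/95 = 308.9474 rpm, dir flips to −; running = −308.9474
Stage 2 [69T→30T]: ω = 308.9474×69/30 = 710.5789 rpm, dir flips to +; running = +710.5789
Stage 3 [73T→71T]: ω = 710.5789×73/71 = 730.5953 rpm, dir flips to −; running = −730.5953
Stage 4 [71T→62T]: ω = 730.5953×71/62 = 836.6494 rpm, dir flips to +; running = +836.6494

+836.6494 rpm (same as input, |ω| = 836.6494 rpm)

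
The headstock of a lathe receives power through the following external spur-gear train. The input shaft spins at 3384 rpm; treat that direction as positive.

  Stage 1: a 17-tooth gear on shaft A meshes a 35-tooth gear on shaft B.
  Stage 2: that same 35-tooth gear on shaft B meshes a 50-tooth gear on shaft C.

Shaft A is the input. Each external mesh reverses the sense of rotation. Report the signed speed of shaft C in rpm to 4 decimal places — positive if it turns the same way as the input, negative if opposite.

+1150.5600 rpm (same as input, |ω| = 1150.5600 rpm)

Stage 1 [17T→35T]: ω = 3384.0000×17/35 = 1643.6571 rpm, dir flips to −; running = −1643.6571
Stage 2 [35T→50T]: ω = 1643.6571×35/50 = 1150.5600 rpm, dir flips to +; running = +1150.5600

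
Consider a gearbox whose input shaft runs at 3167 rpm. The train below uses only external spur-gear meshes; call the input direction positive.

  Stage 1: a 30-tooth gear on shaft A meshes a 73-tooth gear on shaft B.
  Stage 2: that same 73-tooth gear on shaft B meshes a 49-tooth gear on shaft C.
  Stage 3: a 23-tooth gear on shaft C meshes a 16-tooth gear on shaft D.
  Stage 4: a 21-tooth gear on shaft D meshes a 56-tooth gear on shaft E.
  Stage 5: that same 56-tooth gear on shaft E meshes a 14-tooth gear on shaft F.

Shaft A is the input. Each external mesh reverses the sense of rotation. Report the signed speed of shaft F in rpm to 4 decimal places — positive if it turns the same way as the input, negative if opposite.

-4180.9247 rpm (opposite to input, |ω| = 4180.9247 rpm)

Stage 1 [30T→73T]: ω = 3167.0000×30/73 = 1301.5068 rpm, dir flips to −; running = −1301.5068
Stage 2 [73T→49T]: ω = 1301.5068×73/49 = 1938.9796 rpm, dir flips to +; running = +1938.9796
Stage 3 [23T→16T]: ω = 1938.9796×23/16 = 2787.2832 rpm, dir flips to −; running = −2787.2832
Stage 4 [21T→56T]: ω = 2787.2832×21/56 = 1045.2312 rpm, dir flips to +; running = +1045.2312
Stage 5 [56T→14T]: ω = 1045.2312×56/14 = 4180.9247 rpm, dir flips to −; running = −4180.9247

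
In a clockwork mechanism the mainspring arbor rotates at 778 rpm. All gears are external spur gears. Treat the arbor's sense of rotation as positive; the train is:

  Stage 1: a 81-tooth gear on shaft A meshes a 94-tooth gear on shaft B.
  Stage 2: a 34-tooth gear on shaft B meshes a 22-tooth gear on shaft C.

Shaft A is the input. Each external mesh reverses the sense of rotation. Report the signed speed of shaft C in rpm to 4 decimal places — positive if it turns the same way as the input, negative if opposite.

+1036.0793 rpm (same as input, |ω| = 1036.0793 rpm)

Stage 1 [81T→94T]: ω = 778.0000×81/94 = 670.4043 rpm, dir flips to −; running = −670.4043
Stage 2 [34T→22T]: ω = 670.4043×34/22 = 1036.0793 rpm, dir flips to +; running = +1036.0793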